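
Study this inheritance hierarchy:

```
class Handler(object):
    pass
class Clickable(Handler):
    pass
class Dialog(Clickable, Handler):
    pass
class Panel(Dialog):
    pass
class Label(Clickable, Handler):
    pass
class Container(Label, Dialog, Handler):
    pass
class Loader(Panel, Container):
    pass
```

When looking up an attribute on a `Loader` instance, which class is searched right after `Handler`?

L[Loader] = Loader + merge(L[Panel], L[Container], [Panel Container])
  take Panel:  [Panel Dialog Clickable Handler object] + [Container Label Dialog Clickable Handler object] + [Panel Container]
  take Container:  [Dialog Clickable Handler object] + [Container Label Dialog Clickable Handler object] + [Container]
  take Label:  [Dialog Clickable Handler object] + [Label Dialog Clickable Handler object]
  take Dialog:  [Dialog Clickable Handler object] + [Dialog Clickable Handler object]
  take Clickable:  [Clickable Handler object] + [Clickable Handler object]
  take Handler:  [Handler object] + [Handler object]
  take object:  [object] + [object]
MRO: Loader Panel Container Label Dialog Clickable Handler object
Handler is at position 6; next is object.

object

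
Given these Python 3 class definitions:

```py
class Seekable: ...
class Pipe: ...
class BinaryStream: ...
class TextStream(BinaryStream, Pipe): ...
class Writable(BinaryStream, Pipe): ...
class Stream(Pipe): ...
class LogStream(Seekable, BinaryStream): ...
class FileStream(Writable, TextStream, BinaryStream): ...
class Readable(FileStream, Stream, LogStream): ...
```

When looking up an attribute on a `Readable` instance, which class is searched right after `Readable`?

FileStream

L[Readable] = Readable + merge(L[FileStream], L[Stream], L[LogStream], [FileStream Stream LogStream])
  take FileStream:  [FileStream Writable TextStream BinaryStream Pipe object] + [Stream Pipe object] + [LogStream Seekable BinaryStream object] + [FileStream Stream LogStream]
  take Writable:  [Writable TextStream BinaryStream Pipe object] + [Stream Pipe object] + [LogStream Seekable BinaryStream object] + [Stream LogStream]
  take TextStream:  [TextStream BinaryStream Pipe object] + [Stream Pipe object] + [LogStream Seekable BinaryStream object] + [Stream LogStream]
  take Stream:  [BinaryStream Pipe object] + [Stream Pipe object] + [LogStream Seekable BinaryStream object] + [Stream LogStream]
  take LogStream:  [BinaryStream Pipe object] + [Pipe object] + [LogStream Seekable BinaryStream object] + [LogStream]
  take Seekable:  [BinaryStream Pipe object] + [Pipe object] + [Seekable BinaryStream object]
  take BinaryStream:  [BinaryStream Pipe object] + [Pipe object] + [BinaryStream object]
  take Pipe:  [Pipe object] + [Pipe object] + [object]
  take object:  [object] + [object] + [object]
MRO: Readable FileStream Writable TextStream Stream LogStream Seekable BinaryStream Pipe object
Readable is at position 0; next is FileStream.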